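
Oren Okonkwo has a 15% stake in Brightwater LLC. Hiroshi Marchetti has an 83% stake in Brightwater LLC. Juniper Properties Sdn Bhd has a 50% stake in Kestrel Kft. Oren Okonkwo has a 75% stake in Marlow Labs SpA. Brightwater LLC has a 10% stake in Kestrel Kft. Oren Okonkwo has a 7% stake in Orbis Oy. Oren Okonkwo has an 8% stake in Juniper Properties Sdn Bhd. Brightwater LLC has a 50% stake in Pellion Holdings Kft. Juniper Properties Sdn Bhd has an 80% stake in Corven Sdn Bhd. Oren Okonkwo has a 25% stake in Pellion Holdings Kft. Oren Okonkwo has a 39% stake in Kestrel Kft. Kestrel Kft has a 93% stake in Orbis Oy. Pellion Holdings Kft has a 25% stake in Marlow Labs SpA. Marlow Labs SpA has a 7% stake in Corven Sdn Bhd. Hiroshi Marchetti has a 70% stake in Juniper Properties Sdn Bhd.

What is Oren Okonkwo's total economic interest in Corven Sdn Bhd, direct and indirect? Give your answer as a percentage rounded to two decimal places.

Oren reaches Corven along 4 paths.
Via Juniper: 8% × 80% = 6.4%.
Via Marlow: 75% × 7% = 5.25%.
Via Brightwater → Pellion → Marlow: 15% × 50% × 25% × 7% = 0.13125%.
Via Pellion → Marlow: 25% × 25% × 7% = 0.4375%.
Total: 6.4% + 5.25% + 0.13125% + 0.4375% = 12.21875%.
Rounded: 12.22%.

12.22%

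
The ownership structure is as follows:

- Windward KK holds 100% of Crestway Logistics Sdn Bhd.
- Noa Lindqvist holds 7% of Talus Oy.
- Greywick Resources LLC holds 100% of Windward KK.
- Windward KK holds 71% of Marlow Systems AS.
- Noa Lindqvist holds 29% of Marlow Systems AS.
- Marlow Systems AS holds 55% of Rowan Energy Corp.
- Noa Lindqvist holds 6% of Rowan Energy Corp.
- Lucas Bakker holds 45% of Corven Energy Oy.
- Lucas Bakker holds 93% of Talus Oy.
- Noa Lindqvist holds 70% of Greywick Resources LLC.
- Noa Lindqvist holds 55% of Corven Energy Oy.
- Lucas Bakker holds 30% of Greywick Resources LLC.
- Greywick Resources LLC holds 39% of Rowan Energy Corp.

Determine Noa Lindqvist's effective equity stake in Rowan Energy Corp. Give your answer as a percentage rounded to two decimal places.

Noa reaches Rowan along 4 paths.
Direct stake: 6% = 6%.
Via Greywick → Windward → Marlow: 70% × 100% × 71% × 55% = 27.335%.
Via Marlow: 29% × 55% = 15.95%.
Via Greywick: 70% × 39% = 27.3%.
Total: 6% + 27.335% + 15.95% + 27.3% = 76.585%.
Rounded: 76.59%.

76.59%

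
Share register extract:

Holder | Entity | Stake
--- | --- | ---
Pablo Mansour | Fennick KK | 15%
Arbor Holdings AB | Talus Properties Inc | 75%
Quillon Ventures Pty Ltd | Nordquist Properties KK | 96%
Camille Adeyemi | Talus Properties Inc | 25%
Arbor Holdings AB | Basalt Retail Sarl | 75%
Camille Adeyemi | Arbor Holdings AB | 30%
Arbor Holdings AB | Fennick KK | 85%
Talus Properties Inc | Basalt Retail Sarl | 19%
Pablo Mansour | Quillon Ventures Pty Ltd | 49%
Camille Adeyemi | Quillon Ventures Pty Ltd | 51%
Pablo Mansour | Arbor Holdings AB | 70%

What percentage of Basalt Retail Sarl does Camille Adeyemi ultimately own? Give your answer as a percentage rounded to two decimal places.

31.53%

Camille reaches Basalt along 3 paths.
Via Talus: 25% × 19% = 4.75%.
Via Arbor → Talus: 30% × 75% × 19% = 4.275%.
Via Arbor: 30% × 75% = 22.5%.
Total: 4.75% + 4.275% + 22.5% = 31.525%.
Rounded: 31.53%.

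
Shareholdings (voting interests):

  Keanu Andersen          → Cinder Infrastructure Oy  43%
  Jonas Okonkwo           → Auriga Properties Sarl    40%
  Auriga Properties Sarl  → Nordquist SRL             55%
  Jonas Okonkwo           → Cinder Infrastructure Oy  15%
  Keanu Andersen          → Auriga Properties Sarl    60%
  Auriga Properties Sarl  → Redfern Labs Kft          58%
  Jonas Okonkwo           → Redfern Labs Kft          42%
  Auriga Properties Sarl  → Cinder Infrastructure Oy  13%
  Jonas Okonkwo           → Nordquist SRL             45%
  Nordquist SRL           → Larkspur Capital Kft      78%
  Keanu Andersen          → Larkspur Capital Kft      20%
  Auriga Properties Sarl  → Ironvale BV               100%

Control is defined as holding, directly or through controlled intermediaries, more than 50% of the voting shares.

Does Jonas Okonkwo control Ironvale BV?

No

Jonas's largest direct stake is 45% in Nordquist, which does not meet the threshold, so Jonas controls no company.
Neither Jonas nor any entity Jonas controls holds any voting interest in Ironvale.
So Jonas does not control Ironvale.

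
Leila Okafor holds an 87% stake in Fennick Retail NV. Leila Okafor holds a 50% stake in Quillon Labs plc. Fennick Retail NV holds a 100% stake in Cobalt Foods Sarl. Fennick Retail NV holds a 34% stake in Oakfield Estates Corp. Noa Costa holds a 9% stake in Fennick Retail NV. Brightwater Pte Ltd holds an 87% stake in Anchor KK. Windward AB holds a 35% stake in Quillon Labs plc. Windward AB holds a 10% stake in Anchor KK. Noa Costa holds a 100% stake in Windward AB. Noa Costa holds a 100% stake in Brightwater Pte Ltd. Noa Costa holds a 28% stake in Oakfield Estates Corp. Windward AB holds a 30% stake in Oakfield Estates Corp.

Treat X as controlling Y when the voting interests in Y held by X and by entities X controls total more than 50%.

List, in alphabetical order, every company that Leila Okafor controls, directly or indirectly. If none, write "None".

Cobalt Foods Sarl, Fennick Retail NV

Leila holds 87% of Fennick, so Leila controls Fennick.
Fennick holds 100% of Cobalt, so Leila controls Cobalt.
No other company's threshold is met.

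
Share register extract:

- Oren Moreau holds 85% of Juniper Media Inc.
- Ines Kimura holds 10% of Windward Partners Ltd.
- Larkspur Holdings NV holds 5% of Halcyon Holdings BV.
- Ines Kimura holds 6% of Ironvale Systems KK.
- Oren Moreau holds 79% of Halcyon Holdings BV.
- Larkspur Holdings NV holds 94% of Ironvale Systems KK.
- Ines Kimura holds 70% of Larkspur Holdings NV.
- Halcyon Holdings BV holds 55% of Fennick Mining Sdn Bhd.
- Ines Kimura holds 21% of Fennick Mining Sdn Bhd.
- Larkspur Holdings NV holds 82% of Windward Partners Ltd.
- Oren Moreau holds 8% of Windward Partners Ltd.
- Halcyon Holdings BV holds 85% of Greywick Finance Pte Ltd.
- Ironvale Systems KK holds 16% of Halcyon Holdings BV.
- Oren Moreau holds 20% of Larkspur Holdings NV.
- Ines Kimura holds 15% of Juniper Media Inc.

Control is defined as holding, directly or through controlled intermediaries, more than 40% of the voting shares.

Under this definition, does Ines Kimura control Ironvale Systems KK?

Yes

Ines holds 70% of Larkspur, so Ines controls Larkspur.
Ines and Larkspur together hold 6% + 94% = 100% of Ironvale, so Ines controls Ironvale.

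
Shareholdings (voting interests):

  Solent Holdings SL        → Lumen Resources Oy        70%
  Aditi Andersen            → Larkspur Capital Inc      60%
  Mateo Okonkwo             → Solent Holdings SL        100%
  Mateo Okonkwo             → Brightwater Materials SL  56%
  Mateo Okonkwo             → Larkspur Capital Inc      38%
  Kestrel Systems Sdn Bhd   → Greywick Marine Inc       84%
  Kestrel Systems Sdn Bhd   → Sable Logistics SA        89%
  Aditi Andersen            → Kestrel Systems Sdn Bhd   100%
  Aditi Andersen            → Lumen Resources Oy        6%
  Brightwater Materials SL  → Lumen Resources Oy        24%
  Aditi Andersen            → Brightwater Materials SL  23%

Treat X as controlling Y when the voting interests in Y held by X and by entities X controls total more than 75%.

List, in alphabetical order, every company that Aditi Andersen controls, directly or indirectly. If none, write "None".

Aditi holds 100% of Kestrel, so Aditi controls Kestrel.
Kestrel holds 84% of Greywick, so Aditi controls Greywick.
Kestrel holds 89% of Sable, so Aditi controls Sable.
No other company's threshold is met.

Greywick Marine Inc, Kestrel Systems Sdn Bhd, Sable Logistics SA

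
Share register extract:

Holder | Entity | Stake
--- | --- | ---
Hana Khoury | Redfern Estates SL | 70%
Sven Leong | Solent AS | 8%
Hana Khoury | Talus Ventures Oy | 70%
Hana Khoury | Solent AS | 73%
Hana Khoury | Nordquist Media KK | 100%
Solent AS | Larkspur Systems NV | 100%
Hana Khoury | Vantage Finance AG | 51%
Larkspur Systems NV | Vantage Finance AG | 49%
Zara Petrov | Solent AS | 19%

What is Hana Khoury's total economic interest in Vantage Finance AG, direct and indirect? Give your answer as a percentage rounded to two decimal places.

Hana reaches Vantage along 2 paths.
Direct stake: 51% = 51%.
Via Solent → Larkspur: 73% × 100% × 49% = 35.77%.
Total: 51% + 35.77% = 86.77%.

86.77%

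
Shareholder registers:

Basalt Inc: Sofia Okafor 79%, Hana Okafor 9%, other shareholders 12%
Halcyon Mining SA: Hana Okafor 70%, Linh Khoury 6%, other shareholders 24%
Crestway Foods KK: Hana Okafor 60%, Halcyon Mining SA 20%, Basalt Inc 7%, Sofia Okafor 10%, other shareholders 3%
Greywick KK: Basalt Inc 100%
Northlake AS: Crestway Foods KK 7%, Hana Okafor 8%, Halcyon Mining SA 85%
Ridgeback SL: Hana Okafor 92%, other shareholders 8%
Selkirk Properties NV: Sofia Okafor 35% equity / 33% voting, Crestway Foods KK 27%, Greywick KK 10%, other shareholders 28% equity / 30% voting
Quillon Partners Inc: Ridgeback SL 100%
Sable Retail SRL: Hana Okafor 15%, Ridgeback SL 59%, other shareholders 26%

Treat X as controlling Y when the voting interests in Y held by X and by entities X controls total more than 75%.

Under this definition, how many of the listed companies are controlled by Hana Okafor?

Hana holds 92% of Ridgeback, so Hana controls Ridgeback.
Ridgeback holds 100% of Quillon, so Hana controls Quillon.
No other company's threshold is met.
Hana controls 2 companies.

2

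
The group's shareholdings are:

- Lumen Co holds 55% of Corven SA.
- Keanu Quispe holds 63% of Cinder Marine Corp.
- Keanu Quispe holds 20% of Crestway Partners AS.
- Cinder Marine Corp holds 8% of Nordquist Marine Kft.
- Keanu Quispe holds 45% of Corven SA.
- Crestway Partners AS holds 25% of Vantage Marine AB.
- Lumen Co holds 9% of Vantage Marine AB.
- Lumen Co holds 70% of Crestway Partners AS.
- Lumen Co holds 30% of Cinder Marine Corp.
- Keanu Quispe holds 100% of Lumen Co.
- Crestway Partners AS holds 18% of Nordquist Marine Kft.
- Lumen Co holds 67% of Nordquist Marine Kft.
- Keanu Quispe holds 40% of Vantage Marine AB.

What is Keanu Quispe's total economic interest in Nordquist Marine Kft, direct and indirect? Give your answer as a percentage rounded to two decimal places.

90.64%

Keanu reaches Nordquist along 5 paths.
Via Lumen → Cinder: 100% × 30% × 8% = 2.4%.
Via Cinder: 63% × 8% = 5.04%.
Via Lumen: 100% × 67% = 67%.
Via Crestway: 20% × 18% = 3.6%.
Via Lumen → Crestway: 100% × 70% × 18% = 12.6%.
Total: 2.4% + 5.04% + 67% + 3.6% + 12.6% = 90.64%.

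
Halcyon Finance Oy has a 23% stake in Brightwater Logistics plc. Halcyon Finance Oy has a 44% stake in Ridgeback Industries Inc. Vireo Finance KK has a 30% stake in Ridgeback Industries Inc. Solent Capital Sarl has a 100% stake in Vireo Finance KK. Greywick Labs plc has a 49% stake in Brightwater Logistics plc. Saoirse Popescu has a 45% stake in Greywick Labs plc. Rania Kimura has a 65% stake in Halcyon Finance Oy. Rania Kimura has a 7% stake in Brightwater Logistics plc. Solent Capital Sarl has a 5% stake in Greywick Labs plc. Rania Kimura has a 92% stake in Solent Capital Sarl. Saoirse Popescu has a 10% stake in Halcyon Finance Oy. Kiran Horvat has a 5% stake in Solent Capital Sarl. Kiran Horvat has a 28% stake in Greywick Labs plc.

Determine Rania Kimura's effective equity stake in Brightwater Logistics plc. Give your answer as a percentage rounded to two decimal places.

Rania reaches Brightwater along 3 paths.
Direct stake: 7% = 7%.
Via Halcyon: 65% × 23% = 14.95%.
Via Solent → Greywick: 92% × 5% × 49% = 2.254%.
Total: 7% + 14.95% + 2.254% = 24.204%.
Rounded: 24.20%.

24.20%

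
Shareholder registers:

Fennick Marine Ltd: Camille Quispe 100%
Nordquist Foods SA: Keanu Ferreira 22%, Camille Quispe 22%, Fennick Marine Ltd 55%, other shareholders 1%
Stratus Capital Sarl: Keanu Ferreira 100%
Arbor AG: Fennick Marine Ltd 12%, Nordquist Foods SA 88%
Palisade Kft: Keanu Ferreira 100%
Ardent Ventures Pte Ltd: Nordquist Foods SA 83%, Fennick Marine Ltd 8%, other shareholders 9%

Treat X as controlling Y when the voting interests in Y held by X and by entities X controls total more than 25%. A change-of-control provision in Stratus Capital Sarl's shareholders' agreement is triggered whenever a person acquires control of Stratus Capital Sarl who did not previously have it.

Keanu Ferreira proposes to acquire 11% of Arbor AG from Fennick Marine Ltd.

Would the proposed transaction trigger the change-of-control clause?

No

The purchase adds only to Keanu's holdings (Fennick's stake shrinks), so Keanu is the only person who could newly come to control Stratus.
Keanu holds 100% of Stratus, so Keanu controls Stratus.
So Keanu already controls Stratus before the transaction.
After the purchase, Keanu holds 11% of Arbor directly, and Fennick's stake falls to 1%.
Keanu controlled Stratus already, so this is not a new person acquiring control; every other person's position is unchanged or reduced.
No new person acquires control, so the clause is not triggered.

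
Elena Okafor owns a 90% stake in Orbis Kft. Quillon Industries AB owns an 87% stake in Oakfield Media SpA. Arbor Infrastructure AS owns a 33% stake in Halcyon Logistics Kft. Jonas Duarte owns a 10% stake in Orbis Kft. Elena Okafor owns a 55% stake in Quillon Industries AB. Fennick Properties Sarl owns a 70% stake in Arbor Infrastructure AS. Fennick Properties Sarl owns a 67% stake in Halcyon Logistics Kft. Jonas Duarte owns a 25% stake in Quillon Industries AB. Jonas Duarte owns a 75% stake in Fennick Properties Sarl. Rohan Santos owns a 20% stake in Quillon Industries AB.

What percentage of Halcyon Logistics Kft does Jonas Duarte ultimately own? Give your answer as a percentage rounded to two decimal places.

Jonas reaches Halcyon along 2 paths.
Via Fennick → Arbor: 75% × 70% × 33% = 17.325%.
Via Fennick: 75% × 67% = 50.25%.
Total: 17.325% + 50.25% = 67.575%.
Rounded: 67.58%.

67.58%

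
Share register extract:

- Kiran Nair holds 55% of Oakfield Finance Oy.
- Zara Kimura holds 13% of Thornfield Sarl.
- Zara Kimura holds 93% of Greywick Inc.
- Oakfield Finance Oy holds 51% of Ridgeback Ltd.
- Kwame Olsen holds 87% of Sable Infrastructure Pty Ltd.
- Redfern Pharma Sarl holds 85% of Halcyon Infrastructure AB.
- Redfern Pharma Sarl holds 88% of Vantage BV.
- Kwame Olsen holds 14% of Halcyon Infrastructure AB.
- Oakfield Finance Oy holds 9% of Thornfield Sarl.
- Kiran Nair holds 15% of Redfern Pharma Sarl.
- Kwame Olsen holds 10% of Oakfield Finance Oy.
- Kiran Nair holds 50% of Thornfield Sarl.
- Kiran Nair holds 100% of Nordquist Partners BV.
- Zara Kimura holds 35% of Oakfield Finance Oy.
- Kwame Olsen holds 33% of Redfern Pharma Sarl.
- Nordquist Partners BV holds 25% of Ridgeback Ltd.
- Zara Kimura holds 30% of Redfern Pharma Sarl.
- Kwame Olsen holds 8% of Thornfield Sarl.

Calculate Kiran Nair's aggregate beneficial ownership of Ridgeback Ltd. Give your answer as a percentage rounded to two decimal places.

Kiran reaches Ridgeback along 2 paths.
Via Oakfield: 55% × 51% = 28.05%.
Via Nordquist: 100% × 25% = 25%.
Total: 28.05% + 25% = 53.05%.

53.05%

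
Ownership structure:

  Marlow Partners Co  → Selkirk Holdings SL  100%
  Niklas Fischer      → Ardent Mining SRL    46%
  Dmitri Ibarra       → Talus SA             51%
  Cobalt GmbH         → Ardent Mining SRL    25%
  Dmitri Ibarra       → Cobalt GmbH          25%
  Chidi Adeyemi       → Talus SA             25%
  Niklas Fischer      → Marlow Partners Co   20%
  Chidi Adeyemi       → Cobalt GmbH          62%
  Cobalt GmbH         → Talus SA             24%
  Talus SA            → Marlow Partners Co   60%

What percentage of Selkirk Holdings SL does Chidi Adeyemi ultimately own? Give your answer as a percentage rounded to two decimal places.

23.93%

Chidi reaches Selkirk along 2 paths.
Via Cobalt → Talus → Marlow: 62% × 24% × 60% × 100% = 8.928%.
Via Talus → Marlow: 25% × 60% × 100% = 15%.
Total: 8.928% + 15% = 23.928%.
Rounded: 23.93%.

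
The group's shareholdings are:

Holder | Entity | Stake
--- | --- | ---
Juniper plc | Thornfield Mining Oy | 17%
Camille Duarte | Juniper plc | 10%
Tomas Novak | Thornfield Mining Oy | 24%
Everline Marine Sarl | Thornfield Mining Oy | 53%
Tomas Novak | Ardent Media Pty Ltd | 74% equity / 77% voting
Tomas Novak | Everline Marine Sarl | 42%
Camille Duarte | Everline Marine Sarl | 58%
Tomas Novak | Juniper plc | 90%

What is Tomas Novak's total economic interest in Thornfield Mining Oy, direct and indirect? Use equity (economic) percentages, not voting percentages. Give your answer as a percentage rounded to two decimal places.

Tomas reaches Thornfield along 3 paths.
Direct stake: 24% = 24%.
Via Everline: 42% × 53% = 22.26%.
Via Juniper: 90% × 17% = 15.3%.
Total: 24% + 22.26% + 15.3% = 61.56%.

61.56%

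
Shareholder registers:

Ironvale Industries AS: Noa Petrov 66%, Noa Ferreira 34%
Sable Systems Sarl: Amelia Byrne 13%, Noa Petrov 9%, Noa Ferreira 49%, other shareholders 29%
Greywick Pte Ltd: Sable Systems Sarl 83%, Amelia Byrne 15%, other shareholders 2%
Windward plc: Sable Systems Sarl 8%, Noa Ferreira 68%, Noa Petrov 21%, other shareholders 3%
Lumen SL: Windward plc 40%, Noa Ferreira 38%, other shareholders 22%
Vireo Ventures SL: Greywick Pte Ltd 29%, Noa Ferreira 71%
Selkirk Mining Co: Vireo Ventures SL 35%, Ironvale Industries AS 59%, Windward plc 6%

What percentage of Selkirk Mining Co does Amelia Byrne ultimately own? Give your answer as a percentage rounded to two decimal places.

Amelia reaches Selkirk along 3 paths.
Via Sable → Greywick → Vireo: 13% × 83% × 29% × 35% = 1.095185%.
Via Greywick → Vireo: 15% × 29% × 35% = 1.5225%.
Via Sable → Windward: 13% × 8% × 6% = 0.0624%.
Total: 1.095185% + 1.5225% + 0.0624% = 2.680085%.
Rounded: 2.68%.

2.68%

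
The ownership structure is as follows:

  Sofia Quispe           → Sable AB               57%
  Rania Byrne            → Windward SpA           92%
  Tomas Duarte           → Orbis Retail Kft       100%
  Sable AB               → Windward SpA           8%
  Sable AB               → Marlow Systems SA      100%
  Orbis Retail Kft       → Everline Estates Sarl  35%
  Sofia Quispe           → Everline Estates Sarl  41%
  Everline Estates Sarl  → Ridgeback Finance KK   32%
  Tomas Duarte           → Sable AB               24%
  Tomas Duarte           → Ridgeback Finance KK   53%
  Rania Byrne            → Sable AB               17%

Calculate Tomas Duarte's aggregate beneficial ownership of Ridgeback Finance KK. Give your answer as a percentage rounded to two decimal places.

64.20%

Tomas reaches Ridgeback along 2 paths.
Via Orbis → Everline: 100% × 35% × 32% = 11.2%.
Direct stake: 53% = 53%.
Total: 11.2% + 53% = 64.2%.
Rounded: 64.20%.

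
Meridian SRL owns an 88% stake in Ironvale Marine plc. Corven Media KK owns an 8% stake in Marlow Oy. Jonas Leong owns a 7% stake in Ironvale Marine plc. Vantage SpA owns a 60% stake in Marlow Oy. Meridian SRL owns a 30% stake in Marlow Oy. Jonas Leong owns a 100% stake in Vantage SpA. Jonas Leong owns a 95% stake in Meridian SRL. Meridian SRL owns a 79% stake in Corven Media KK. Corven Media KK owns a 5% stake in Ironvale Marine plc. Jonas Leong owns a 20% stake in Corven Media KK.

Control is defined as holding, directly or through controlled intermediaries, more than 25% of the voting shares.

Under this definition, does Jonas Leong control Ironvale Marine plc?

Yes

Jonas holds 95% of Meridian, so Jonas controls Meridian.
Jonas and Meridian together hold 20% + 79% = 99% of Corven, so Jonas controls Corven.
Meridian and Jonas and Corven together hold 88% + 7% + 5% = 100% of Ironvale, so Jonas controls Ironvale.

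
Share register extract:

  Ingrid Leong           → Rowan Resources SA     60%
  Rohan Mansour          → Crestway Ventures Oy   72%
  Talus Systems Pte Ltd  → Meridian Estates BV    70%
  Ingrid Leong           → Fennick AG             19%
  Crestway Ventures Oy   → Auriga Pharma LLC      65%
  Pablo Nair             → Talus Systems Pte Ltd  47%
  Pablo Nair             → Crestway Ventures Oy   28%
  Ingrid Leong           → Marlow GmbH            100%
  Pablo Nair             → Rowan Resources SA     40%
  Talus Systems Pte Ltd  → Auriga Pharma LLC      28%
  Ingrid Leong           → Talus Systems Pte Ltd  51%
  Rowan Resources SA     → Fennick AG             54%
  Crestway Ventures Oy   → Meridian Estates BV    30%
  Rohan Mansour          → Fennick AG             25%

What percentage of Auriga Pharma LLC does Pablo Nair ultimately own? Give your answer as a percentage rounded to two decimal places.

Pablo reaches Auriga along 2 paths.
Via Crestway: 28% × 65% = 18.2%.
Via Talus: 47% × 28% = 13.16%.
Total: 18.2% + 13.16% = 31.36%.

31.36%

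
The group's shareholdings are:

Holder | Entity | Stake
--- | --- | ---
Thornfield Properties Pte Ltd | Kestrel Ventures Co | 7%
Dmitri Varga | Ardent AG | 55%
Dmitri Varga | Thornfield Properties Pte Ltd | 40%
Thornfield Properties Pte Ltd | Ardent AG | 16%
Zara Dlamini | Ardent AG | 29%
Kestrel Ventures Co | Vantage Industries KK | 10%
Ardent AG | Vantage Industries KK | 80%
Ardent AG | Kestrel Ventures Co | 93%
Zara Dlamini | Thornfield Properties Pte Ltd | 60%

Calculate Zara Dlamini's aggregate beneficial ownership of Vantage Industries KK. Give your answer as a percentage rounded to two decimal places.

34.89%

Zara reaches Vantage along 5 paths.
Via Ardent: 29% × 80% = 23.2%.
Via Thornfield → Ardent: 60% × 16% × 80% = 7.68%.
Via Thornfield → Kestrel: 60% × 7% × 10% = 0.42%.
Via Ardent → Kestrel: 29% × 93% × 10% = 2.697%.
Via Thornfield → Ardent → Kestrel: 60% × 16% × 93% × 10% = 0.8928%.
Total: 23.2% + 7.68% + 0.42% + 2.697% + 0.8928% = 34.8898%.
Rounded: 34.89%.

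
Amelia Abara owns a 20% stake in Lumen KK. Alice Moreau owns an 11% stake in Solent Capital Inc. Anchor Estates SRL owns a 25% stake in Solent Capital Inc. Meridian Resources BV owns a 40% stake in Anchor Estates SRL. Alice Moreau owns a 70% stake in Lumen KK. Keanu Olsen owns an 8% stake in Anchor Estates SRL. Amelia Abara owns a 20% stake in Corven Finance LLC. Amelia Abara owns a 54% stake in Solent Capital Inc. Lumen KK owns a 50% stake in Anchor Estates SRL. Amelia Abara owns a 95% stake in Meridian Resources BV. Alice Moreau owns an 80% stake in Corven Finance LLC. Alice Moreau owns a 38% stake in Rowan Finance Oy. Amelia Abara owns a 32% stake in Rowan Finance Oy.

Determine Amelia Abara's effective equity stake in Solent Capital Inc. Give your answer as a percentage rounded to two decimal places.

66.00%

Amelia reaches Solent along 3 paths.
Via Lumen → Anchor: 20% × 50% × 25% = 2.5%.
Via Meridian → Anchor: 95% × 40% × 25% = 9.5%.
Direct stake: 54% = 54%.
Total: 2.5% + 9.5% + 54% = 66%.
Rounded: 66.00%.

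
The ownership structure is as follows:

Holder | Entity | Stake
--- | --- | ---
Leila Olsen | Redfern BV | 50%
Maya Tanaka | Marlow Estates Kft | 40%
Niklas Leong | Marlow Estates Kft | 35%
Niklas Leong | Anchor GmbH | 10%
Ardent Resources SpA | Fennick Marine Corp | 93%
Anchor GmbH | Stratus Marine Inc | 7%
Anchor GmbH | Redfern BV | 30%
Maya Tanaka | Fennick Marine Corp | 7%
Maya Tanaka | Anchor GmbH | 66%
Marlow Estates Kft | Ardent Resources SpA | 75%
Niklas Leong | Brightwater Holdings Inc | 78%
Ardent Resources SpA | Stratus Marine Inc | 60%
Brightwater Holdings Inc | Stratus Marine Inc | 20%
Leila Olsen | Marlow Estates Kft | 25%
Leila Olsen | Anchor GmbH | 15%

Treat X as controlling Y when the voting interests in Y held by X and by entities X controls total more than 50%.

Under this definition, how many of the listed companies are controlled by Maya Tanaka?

Maya holds 66% of Anchor, so Maya controls Anchor.
No other company's threshold is met.
Maya controls 1 company.

1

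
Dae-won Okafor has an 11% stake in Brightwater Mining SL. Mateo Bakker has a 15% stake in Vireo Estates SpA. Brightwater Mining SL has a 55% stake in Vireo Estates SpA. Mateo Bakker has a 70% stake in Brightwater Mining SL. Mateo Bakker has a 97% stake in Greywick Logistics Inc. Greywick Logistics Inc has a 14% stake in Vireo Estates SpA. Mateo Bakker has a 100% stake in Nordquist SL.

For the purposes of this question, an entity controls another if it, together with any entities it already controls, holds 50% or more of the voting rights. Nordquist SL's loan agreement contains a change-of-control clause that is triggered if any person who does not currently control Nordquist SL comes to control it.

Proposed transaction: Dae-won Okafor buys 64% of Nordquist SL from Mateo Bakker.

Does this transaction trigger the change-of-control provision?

The purchase adds only to Dae-won's holdings (Mateo's stake shrinks), so Dae-won is the only person who could newly come to control Nordquist.
Dae-won's largest direct stake is 11% in Brightwater, which does not meet the threshold, so Dae-won controls no company.
Neither Dae-won nor any entity Dae-won controls holds any voting interest in Nordquist.
So before the transaction, Dae-won does not control Nordquist.
After the purchase, Dae-won holds 64% of Nordquist directly, and Mateo's stake falls to 36%.
Dae-won holds 64% of Nordquist, so Dae-won controls Nordquist.
Dae-won did not control Nordquist before and does after, so the clause is triggered.

Yes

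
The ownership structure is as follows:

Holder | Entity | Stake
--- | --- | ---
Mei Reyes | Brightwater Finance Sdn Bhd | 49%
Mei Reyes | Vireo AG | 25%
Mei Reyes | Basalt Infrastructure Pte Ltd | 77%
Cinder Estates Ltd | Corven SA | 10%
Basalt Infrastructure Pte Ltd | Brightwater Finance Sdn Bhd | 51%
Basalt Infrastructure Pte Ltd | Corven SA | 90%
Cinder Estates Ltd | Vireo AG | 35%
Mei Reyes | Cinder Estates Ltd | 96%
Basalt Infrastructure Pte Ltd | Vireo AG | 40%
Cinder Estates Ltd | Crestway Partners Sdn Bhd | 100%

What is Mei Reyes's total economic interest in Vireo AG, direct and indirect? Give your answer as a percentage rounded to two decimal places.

Mei reaches Vireo along 3 paths.
Via Basalt: 77% × 40% = 30.8%.
Direct stake: 25% = 25%.
Via Cinder: 96% × 35% = 33.6%.
Total: 30.8% + 25% + 33.6% = 89.4%.
Rounded: 89.40%.

89.40%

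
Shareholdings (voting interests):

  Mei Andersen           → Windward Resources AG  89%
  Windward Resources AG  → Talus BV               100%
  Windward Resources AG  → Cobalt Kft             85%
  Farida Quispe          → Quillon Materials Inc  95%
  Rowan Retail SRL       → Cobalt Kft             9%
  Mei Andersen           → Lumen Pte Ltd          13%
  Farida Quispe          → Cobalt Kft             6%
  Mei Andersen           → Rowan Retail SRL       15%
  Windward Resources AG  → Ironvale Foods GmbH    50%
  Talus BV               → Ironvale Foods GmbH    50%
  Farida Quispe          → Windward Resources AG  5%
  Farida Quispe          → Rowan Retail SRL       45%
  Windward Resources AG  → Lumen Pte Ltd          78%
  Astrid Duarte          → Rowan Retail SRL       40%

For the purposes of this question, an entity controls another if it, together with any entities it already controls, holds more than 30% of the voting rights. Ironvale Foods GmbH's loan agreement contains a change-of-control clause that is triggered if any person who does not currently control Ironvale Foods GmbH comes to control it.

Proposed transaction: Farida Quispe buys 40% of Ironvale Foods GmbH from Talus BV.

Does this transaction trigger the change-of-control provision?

The purchase adds only to Farida's holdings (Talus's stake shrinks), so Farida is the only person who could newly come to control Ironvale.
Farida holds 95% of Quillon, so Farida controls Quillon.
Farida holds 45% of Rowan, so Farida controls Rowan.
Neither Farida nor any entity Farida controls holds any voting interest in Ironvale.
So before the transaction, Farida does not control Ironvale.
After the purchase, Farida holds 40% of Ironvale directly, and Talus's stake falls to 10%.
Farida holds 40% of Ironvale, so Farida controls Ironvale.
Farida did not control Ironvale before and does after, so the clause is triggered.

Yes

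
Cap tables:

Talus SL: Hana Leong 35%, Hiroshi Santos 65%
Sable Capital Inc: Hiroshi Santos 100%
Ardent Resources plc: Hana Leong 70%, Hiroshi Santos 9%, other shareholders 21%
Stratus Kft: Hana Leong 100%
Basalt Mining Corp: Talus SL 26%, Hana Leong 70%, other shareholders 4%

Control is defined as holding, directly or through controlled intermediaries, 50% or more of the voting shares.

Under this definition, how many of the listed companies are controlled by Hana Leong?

3

Hana holds 70% of Ardent, so Hana controls Ardent.
Hana holds 100% of Stratus, so Hana controls Stratus.
Hana holds 70% of Basalt, so Hana controls Basalt.
No other company's threshold is met.
Hana controls 3 companies.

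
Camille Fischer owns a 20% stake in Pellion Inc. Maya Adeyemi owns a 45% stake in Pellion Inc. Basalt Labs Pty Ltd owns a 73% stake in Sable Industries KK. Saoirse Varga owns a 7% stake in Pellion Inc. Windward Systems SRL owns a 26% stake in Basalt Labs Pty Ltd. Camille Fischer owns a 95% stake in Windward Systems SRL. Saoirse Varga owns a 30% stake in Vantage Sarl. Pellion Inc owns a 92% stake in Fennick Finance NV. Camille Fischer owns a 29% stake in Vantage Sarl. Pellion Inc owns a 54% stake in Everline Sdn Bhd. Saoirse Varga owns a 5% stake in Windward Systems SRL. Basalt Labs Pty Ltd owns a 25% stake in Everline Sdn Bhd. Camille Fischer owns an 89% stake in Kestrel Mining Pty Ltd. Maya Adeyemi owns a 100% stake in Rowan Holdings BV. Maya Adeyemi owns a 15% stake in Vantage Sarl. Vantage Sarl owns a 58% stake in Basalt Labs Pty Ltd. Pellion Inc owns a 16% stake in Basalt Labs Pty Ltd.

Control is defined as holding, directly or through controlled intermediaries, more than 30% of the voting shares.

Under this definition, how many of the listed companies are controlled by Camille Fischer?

Camille holds 95% of Windward, so Camille controls Windward.
Camille holds 89% of Kestrel, so Camille controls Kestrel.
No other company's threshold is met.
Camille controls 2 companies.

2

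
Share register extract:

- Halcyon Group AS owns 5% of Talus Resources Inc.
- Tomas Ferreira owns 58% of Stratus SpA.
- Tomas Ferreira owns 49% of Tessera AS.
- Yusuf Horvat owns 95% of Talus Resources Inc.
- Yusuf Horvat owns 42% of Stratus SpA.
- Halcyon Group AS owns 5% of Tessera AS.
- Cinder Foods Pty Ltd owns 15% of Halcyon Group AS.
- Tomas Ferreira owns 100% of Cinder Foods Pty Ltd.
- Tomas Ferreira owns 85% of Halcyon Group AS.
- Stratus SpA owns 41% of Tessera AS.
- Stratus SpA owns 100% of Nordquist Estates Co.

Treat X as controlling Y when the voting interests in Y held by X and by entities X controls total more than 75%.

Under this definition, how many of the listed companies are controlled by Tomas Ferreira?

Tomas holds 100% of Cinder, so Tomas controls Cinder.
Cinder and Tomas together hold 15% + 85% = 100% of Halcyon, so Tomas controls Halcyon.
No other company's threshold is met.
Tomas controls 2 companies.

2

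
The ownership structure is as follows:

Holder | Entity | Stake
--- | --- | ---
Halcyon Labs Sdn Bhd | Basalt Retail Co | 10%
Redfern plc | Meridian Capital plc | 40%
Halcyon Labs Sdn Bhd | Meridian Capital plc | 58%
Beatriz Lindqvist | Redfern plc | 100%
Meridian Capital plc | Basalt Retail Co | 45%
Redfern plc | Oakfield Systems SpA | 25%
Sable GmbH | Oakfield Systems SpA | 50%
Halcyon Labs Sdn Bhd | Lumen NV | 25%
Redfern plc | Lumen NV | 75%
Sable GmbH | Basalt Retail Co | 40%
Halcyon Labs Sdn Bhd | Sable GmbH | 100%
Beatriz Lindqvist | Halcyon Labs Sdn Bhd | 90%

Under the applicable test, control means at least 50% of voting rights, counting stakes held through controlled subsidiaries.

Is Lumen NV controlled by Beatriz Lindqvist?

Yes

Beatriz holds 100% of Redfern, so Beatriz controls Redfern.
Beatriz holds 90% of Halcyon, so Beatriz controls Halcyon.
Halcyon and Redfern together hold 25% + 75% = 100% of Lumen, so Beatriz controls Lumen.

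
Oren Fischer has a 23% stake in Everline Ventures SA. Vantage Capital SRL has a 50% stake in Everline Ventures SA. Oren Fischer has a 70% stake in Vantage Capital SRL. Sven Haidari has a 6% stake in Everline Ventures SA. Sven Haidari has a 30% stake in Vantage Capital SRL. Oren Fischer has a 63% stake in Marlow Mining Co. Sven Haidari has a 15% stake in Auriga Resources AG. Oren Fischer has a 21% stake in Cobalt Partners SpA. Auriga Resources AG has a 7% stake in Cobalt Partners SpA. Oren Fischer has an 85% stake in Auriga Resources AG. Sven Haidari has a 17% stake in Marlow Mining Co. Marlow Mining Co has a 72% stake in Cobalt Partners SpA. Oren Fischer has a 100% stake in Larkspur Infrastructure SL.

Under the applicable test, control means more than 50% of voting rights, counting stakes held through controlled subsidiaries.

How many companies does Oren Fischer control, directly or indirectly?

Oren holds 85% of Auriga, so Oren controls Auriga.
Oren holds 63% of Marlow, so Oren controls Marlow.
Oren holds 70% of Vantage, so Oren controls Vantage.
Oren holds 100% of Larkspur, so Oren controls Larkspur.
Vantage and Oren together hold 50% + 23% = 73% of Everline, so Oren controls Everline.
Marlow and Auriga and Oren together hold 72% + 7% + 21% = 100% of Cobalt, so Oren controls Cobalt.
Oren controls 6 companies.

6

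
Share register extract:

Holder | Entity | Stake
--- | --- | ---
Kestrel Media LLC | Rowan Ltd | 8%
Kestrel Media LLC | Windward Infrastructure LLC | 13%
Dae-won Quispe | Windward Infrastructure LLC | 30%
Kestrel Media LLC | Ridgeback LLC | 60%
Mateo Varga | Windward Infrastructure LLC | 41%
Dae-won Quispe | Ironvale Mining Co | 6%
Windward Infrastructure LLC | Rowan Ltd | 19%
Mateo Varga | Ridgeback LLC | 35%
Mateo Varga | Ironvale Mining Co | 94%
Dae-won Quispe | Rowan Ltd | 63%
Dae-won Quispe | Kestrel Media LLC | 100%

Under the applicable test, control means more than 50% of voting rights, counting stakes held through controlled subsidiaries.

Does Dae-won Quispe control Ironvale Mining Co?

Dae-won holds 100% of Kestrel, so Dae-won controls Kestrel.
Kestrel holds 60% of Ridgeback, so Dae-won controls Ridgeback.
Kestrel and Dae-won together hold 8% + 63% = 71% of Rowan, so Dae-won controls Rowan.
In Ironvale, Dae-won's side holds only 6%, not > 50%.
So Dae-won does not control Ironvale.

No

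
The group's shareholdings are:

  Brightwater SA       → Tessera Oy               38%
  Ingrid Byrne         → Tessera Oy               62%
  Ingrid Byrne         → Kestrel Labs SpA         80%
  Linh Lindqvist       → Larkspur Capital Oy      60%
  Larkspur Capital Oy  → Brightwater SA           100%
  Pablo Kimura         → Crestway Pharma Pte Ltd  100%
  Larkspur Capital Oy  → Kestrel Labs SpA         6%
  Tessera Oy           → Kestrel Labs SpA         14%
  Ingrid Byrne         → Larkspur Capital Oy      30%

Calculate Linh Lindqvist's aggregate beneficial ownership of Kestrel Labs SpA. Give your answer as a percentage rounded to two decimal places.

6.79%

Linh reaches Kestrel along 2 paths.
Via Larkspur: 60% × 6% = 3.6%.
Via Larkspur → Brightwater → Tessera: 60% × 100% × 38% × 14% = 3.192%.
Total: 3.6% + 3.192% = 6.792%.
Rounded: 6.79%.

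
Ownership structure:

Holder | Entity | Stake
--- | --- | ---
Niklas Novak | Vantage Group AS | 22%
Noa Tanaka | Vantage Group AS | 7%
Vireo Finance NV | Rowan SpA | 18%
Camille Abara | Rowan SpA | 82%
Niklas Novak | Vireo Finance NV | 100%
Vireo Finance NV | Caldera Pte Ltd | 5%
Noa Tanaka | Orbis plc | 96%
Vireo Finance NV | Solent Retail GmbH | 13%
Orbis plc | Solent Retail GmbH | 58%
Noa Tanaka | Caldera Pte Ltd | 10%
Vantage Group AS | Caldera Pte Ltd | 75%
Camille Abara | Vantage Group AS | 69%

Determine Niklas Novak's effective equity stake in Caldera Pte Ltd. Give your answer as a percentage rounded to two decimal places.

21.50%

Niklas reaches Caldera along 2 paths.
Via Vireo: 100% × 5% = 5%.
Via Vantage: 22% × 75% = 16.5%.
Total: 5% + 16.5% = 21.5%.
Rounded: 21.50%.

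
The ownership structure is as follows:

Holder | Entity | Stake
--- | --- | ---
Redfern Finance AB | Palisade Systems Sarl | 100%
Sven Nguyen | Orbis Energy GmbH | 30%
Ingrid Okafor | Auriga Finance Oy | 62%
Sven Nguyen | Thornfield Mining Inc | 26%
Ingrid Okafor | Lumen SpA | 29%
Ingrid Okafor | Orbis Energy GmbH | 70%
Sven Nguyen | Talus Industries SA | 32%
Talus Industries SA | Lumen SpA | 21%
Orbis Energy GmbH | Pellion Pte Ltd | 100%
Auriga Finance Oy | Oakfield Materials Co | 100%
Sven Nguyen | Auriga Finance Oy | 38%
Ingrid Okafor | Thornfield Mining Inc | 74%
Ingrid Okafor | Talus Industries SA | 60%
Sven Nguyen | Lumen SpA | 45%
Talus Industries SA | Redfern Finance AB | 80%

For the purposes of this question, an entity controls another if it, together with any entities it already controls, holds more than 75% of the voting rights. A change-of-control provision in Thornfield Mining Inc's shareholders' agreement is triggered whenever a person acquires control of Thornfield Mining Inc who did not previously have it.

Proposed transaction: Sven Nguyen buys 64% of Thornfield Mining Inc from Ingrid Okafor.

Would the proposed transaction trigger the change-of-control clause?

Yes

The purchase adds only to Sven's holdings (Ingrid's stake shrinks), so Sven is the only person who could newly come to control Thornfield.
Sven's largest direct stake is 45% in Lumen, which does not meet the threshold, so Sven controls no company.
In Thornfield, Sven's side holds only 26%, not > 75%.
So before the transaction, Sven does not control Thornfield.
After the purchase, Sven's direct stake in Thornfield rises to 26% + 64% = 90%, and Ingrid's stake falls to 10%.
Sven holds 90% of Thornfield, so Sven controls Thornfield.
Sven did not control Thornfield before and does after, so the clause is triggered.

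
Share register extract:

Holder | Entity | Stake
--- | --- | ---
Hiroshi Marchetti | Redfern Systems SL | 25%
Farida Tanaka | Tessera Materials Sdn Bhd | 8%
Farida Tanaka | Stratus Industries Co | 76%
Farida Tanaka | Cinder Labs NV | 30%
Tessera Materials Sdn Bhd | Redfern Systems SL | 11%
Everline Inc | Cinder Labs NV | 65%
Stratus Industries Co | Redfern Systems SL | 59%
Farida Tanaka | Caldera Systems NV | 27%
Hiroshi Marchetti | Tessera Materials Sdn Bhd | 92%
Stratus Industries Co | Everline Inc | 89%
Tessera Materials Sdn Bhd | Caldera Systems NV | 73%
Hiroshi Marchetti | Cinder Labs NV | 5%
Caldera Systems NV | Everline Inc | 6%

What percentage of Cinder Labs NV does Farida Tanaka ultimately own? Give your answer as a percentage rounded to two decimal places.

75.25%

Farida reaches Cinder along 4 paths.
Via Stratus → Everline: 76% × 89% × 65% = 43.966%.
Via Tessera → Caldera → Everline: 8% × 73% × 6% × 65% = 0.22776%.
Via Caldera → Everline: 27% × 6% × 65% = 1.053%.
Direct stake: 30% = 30%.
Total: 43.966% + 0.22776% + 1.053% + 30% = 75.24676%.
Rounded: 75.25%.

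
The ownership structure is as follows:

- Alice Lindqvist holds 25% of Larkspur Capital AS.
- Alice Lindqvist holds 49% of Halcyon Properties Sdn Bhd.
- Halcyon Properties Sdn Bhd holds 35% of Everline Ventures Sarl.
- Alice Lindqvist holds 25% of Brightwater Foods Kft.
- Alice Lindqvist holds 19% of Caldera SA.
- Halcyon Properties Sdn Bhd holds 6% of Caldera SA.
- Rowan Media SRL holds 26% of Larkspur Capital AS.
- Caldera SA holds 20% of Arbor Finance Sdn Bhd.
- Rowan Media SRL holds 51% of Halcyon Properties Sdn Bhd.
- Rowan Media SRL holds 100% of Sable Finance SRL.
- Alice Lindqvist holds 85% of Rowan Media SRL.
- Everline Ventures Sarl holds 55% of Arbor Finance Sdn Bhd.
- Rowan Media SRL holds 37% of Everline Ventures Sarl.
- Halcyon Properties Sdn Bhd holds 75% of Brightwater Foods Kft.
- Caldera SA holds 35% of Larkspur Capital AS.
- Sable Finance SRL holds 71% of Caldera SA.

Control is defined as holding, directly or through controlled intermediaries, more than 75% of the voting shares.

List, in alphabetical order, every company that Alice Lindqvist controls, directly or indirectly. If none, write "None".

Brightwater Foods Kft, Caldera SA, Halcyon Properties Sdn Bhd, Larkspur Capital AS, Rowan Media SRL, Sable Finance SRL

Alice holds 85% of Rowan, so Alice controls Rowan.
Rowan and Alice together hold 51% + 49% = 100% of Halcyon, so Alice controls Halcyon.
Rowan holds 100% of Sable, so Alice controls Sable.
Halcyon and Alice together hold 75% + 25% = 100% of Brightwater, so Alice controls Brightwater.
Sable and Alice and Halcyon together hold 71% + 19% + 6% = 96% of Caldera, so Alice controls Caldera.
Alice and Caldera and Rowan together hold 25% + 35% + 26% = 86% of Larkspur, so Alice controls Larkspur.
No other company's threshold is met.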